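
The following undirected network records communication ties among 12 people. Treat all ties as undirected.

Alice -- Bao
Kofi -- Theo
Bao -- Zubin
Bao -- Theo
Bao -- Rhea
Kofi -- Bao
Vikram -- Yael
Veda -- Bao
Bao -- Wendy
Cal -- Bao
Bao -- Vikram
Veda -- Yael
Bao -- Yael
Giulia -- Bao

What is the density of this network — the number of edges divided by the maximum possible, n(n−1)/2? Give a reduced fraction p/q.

There are 14 edges and 12 nodes, so the maximum possible is C(12,2) = 66.
Density = 14/66 = 7/33.

7/33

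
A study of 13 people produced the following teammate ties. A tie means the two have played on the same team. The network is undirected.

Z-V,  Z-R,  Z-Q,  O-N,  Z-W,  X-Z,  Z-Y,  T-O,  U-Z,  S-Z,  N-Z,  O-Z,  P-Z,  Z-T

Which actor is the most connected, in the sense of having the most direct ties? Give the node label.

Degrees — N:2, O:3, P:1, Q:1, R:1, S:1, T:2, U:1, V:1, W:1, X:1, Y:1, Z:12.
The maximum is 12, attained only by Z.

Z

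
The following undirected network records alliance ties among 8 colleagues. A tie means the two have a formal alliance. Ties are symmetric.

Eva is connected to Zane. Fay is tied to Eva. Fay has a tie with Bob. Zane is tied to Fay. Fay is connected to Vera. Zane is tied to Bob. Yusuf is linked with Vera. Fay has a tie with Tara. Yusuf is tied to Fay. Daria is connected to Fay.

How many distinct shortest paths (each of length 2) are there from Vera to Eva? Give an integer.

The shortest distance is 2, and the only length-2 path is Vera–Fay–Eva. So there is exactly 1 shortest path.

1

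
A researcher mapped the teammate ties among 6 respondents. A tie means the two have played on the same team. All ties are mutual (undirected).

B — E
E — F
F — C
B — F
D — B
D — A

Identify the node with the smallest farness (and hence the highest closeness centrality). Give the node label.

B

Farness (sum of distances to all others) for each node — A:13, B:7, C:12, D:9, E:9, F:8.
The smallest farness is 7, for B, so B has the highest closeness.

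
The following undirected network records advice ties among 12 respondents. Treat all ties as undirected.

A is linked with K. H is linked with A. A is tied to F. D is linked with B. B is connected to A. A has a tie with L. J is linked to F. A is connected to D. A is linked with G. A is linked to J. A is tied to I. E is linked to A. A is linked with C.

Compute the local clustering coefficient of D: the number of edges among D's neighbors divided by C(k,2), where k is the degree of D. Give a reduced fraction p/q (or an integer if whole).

D's neighbors: A and B (k = 2).
Possible neighbor pairs: C(2,2) = 1. Edges among them: A–B → e = 1.
Clustering(D) = 1/1.

1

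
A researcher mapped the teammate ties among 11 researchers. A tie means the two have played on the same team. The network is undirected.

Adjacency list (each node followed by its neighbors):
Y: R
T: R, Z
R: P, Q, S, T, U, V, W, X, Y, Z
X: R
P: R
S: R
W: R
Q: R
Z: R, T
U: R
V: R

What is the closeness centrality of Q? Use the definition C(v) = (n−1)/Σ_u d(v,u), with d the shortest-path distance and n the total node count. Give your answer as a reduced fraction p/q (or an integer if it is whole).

Distances from Q: P:2, R:1, S:2, T:2, U:2, V:2, W:2, X:2, Y:2, Z:2. Sum = 19.
n = 11, so closeness = 10/19.

10/19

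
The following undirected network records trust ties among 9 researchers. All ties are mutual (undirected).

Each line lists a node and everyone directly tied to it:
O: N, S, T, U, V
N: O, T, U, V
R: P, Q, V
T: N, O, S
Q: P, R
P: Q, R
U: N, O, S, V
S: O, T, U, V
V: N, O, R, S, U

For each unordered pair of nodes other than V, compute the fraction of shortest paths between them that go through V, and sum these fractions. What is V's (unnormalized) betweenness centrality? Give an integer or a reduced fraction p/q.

61/4

Pairs whose geodesics pass through V — N–S: 1/4; N–P: 1; N–Q: 1; N–R: 1; O–P: 1; O–Q: 1; O–R: 1; S–P: 1; S–Q: 1; S–R: 1; T–P: 3/3; T–Q: 3/3; T–R: 3/3; U–P: 1 … (+2 more pairs).
All other pairs contribute 0.
Summing the contributions gives betweenness(V) = 61/4.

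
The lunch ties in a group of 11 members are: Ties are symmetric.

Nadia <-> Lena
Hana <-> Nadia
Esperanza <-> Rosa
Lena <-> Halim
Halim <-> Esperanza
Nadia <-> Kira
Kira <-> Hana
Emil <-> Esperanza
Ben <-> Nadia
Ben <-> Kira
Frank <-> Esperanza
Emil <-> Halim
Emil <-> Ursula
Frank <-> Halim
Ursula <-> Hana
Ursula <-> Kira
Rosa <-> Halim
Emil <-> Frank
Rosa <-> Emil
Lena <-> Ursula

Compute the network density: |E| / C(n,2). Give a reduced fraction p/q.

4/11

There are 20 edges and 11 nodes, so the maximum possible is C(11,2) = 55.
Density = 20/55 = 4/11.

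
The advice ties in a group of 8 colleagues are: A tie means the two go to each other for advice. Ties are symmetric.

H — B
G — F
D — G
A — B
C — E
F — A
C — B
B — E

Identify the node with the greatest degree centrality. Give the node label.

Degrees — A:2, B:4, C:2, D:1, E:2, F:2, G:2, H:1.
The maximum is 4, attained only by B.

B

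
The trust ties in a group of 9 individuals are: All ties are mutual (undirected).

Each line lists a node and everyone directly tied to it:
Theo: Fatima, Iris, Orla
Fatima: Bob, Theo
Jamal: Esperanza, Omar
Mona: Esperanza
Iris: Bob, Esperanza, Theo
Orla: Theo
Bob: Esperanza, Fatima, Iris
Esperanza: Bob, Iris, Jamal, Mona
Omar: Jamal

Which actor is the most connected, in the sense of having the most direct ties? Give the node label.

Degrees — Bob:3, Esperanza:4, Fatima:2, Iris:3, Jamal:2, Mona:1, Omar:1, Orla:1, Theo:3.
The maximum is 4, attained only by Esperanza.

Esperanza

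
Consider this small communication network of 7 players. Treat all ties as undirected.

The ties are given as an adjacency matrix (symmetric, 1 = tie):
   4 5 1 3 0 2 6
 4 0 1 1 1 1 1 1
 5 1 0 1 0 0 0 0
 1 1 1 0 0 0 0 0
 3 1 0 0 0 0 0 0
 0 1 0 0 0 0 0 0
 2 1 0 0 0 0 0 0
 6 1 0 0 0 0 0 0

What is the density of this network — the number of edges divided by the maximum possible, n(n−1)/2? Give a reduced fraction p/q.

There are 7 edges and 7 nodes, so the maximum possible is C(7,2) = 21.
Density = 7/21 = 1/3.

1/3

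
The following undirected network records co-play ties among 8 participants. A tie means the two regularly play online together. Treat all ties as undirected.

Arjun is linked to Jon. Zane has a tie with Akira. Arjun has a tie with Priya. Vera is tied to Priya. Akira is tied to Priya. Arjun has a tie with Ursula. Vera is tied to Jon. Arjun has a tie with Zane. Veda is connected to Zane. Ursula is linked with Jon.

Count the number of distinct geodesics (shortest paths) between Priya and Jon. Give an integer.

2

The shortest distance is 2. The length-2 paths are: Priya–Vera–Jon; Priya–Arjun–Jon.
That gives 2 distinct shortest paths.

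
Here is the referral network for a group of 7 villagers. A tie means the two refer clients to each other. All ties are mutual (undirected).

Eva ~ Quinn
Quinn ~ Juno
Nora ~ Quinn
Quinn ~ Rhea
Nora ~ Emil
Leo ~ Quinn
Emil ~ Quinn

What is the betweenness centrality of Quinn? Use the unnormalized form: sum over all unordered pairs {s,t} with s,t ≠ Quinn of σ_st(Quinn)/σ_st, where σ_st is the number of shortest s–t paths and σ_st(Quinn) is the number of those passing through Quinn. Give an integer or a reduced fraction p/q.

14

Pairs whose geodesics pass through Quinn — Leo–Juno: 1; Leo–Nora: 1; Leo–Eva: 1; Leo–Emil: 1; Leo–Rhea: 1; Juno–Nora: 1; Juno–Eva: 1; Juno–Emil: 1; Juno–Rhea: 1; Nora–Eva: 1; Nora–Rhea: 1; Eva–Emil: 1; Eva–Rhea: 1; Emil–Rhea: 1.
All other pairs contribute 0.
Summing the contributions gives betweenness(Quinn) = 14.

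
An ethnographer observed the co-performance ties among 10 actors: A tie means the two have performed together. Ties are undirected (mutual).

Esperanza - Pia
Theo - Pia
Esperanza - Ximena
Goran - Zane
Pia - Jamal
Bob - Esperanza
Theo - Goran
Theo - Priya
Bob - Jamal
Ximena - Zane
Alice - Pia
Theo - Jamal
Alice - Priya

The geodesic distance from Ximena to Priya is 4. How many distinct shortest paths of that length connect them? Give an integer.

The shortest distance is 4. The length-4 paths are: Ximena–Zane–Goran–Theo–Priya; Ximena–Esperanza–Pia–Theo–Priya; Ximena–Esperanza–Pia–Alice–Priya.
That gives 3 distinct shortest paths.

3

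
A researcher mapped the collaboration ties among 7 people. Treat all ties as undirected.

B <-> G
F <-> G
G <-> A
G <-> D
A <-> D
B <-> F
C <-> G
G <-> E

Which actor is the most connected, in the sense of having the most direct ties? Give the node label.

G

Degrees — A:2, B:2, C:1, D:2, E:1, F:2, G:6.
The maximum is 6, attained only by G.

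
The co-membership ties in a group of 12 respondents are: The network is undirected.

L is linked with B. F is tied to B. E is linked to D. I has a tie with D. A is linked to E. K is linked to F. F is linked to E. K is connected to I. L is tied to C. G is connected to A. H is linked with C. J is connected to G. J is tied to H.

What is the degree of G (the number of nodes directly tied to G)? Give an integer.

2

G is directly tied to A and J. That is 2 neighbors, so the degree of G is 2.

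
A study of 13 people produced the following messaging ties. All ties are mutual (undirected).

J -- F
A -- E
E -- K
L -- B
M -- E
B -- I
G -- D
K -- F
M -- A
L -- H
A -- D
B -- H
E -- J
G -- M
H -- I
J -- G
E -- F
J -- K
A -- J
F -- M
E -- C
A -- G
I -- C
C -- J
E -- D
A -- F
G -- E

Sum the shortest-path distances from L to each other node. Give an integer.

45

Distances from L: A:5, B:1, C:3, D:5, E:4, F:5, G:5, H:1, I:2, J:4, K:5, M:5.
Sum = 5 + 1 + 3 + 5 + 4 + 5 + 5 + 1 + 2 + 4 + 5 + 5 = 45.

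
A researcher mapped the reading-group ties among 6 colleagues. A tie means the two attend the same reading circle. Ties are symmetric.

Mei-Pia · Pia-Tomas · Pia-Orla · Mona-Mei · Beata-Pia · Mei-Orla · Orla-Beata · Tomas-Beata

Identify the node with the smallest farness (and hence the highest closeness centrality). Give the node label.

Farness (sum of distances to all others) for each node — Beata:8, Mei:7, Mona:11, Orla:7, Pia:6, Tomas:9.
The smallest farness is 6, for Pia, so Pia has the highest closeness.

Pia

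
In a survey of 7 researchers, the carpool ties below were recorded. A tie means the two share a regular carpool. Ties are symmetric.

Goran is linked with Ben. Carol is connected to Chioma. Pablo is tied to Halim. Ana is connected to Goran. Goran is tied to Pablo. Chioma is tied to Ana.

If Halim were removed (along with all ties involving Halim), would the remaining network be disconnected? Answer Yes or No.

Even without Halim, every remaining node can still reach every other (the residual graph is connected), so Halim is not a cut vertex.

No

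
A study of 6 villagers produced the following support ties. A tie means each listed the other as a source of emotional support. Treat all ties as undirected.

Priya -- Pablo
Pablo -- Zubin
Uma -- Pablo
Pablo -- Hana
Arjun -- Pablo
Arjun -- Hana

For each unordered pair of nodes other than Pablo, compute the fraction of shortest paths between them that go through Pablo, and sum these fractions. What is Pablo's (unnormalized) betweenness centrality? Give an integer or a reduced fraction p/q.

Pairs whose geodesics pass through Pablo — Uma–Hana: 1; Uma–Zubin: 1; Uma–Arjun: 1; Uma–Priya: 1; Hana–Zubin: 1; Hana–Priya: 1; Zubin–Arjun: 1; Zubin–Priya: 1; Arjun–Priya: 1.
All other pairs contribute 0.
Summing the contributions gives betweenness(Pablo) = 9.

9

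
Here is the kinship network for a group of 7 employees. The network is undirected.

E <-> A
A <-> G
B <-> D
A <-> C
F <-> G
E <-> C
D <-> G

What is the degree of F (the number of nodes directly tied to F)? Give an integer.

F is directly tied to G. That is 1 neighbor, so the degree of F is 1.

1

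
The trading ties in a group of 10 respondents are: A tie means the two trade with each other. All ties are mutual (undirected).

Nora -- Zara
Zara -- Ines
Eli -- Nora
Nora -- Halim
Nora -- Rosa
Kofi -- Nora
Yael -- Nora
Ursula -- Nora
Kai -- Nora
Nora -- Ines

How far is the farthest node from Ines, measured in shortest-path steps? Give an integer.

2

Distances from Ines: Eli:2, Halim:2, Kai:2, Kofi:2, Nora:1, Rosa:2, Ursula:2, Yael:2, Zara:1.
The largest is 2 (to Kofi, Kai, Rosa, Eli, Ursula, Halim, and Yael), so the eccentricity of Ines is 2.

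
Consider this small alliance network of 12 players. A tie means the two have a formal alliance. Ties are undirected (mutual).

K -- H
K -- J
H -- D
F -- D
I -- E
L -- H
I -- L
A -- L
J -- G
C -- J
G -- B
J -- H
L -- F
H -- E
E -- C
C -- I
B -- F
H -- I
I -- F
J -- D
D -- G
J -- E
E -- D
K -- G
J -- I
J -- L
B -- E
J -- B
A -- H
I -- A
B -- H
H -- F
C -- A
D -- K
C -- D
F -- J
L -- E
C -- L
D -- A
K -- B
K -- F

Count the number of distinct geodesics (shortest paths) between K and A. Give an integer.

2

The shortest distance is 2. The length-2 paths are: K–H–A; K–D–A.
That gives 2 distinct shortest paths.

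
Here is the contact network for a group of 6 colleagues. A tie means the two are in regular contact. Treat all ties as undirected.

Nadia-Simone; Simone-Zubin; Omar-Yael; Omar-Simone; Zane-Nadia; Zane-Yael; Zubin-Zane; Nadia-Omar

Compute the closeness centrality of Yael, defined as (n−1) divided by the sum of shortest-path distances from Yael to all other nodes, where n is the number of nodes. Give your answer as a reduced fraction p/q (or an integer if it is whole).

Distances from Yael: Nadia:2, Omar:1, Simone:2, Zane:1, Zubin:2. Sum = 8.
n = 6, so closeness = 5/8.

5/8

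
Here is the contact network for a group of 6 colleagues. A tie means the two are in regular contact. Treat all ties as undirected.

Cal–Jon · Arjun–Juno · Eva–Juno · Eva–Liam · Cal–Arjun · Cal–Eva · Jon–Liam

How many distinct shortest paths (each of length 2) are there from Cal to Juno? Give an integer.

The shortest distance is 2. The length-2 paths are: Cal–Arjun–Juno; Cal–Eva–Juno.
That gives 2 distinct shortest paths.

2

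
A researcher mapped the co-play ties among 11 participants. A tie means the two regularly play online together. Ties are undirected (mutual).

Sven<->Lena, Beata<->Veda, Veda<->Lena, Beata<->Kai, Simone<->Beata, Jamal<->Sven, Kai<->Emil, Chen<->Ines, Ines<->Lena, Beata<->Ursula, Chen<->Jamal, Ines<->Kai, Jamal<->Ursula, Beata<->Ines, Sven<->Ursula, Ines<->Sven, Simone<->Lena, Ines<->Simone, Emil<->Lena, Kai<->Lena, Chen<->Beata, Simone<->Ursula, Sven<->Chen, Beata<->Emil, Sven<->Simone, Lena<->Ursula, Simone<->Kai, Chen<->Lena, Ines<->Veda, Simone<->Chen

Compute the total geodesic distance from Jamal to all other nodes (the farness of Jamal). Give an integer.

20

Distances from Jamal: Beata:2, Chen:1, Emil:3, Ines:2, Kai:3, Lena:2, Simone:2, Sven:1, Ursula:1, Veda:3.
Sum = 2 + 1 + 3 + 2 + 3 + 2 + 2 + 1 + 1 + 3 = 20.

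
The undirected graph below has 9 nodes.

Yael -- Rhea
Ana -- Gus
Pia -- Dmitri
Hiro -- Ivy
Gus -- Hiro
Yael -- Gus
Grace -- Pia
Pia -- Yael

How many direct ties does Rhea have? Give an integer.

Rhea is directly tied to Yael. That is 1 neighbor, so the degree of Rhea is 1.

1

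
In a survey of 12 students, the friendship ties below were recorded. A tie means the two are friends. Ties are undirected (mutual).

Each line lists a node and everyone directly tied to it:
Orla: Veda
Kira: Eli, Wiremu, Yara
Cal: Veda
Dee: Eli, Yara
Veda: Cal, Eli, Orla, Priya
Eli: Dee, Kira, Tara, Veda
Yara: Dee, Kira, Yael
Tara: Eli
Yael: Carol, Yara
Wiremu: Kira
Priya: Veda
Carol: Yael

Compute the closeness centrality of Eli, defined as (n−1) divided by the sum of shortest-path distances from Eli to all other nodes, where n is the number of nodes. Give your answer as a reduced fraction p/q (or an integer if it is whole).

Distances from Eli: Cal:2, Carol:4, Dee:1, Kira:1, Orla:2, Priya:2, Tara:1, Veda:1, Wiremu:2, Yael:3, Yara:2. Sum = 21.
n = 12, so closeness = 11/21.

11/21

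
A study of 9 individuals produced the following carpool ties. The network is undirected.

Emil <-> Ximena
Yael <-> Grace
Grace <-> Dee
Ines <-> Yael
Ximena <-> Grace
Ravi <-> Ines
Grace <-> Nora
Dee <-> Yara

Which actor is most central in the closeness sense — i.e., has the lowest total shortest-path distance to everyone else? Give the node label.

Grace

Farness (sum of distances to all others) for each node — Dee:18, Emil:25, Grace:13, Ines:21, Nora:20, Ravi:28, Ximena:18, Yael:16, Yara:25.
The smallest farness is 13, for Grace, so Grace has the highest closeness.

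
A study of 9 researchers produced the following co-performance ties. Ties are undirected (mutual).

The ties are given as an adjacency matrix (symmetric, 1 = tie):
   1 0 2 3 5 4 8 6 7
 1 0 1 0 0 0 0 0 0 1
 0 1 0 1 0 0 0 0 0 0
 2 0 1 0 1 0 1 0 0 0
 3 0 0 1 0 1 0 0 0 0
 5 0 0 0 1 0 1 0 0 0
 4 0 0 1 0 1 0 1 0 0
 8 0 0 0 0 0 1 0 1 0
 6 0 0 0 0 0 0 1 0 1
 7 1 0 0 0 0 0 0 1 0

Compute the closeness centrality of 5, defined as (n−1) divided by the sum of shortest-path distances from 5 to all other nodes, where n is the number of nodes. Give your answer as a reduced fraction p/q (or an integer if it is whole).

2/5

Distances from 5: 0:3, 1:4, 2:2, 3:1, 4:1, 6:3, 7:4, 8:2. Sum = 20.
n = 9, so closeness = 8/20 = 2/5.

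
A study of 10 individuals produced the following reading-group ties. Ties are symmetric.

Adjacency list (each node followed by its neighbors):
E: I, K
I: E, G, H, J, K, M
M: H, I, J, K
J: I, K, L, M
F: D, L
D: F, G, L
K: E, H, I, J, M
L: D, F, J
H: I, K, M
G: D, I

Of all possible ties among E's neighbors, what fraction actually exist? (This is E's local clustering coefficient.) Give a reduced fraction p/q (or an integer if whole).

E's neighbors: I and K (k = 2).
Possible neighbor pairs: C(2,2) = 1. Edges among them: I–K → e = 1.
Clustering(E) = 1/1.

1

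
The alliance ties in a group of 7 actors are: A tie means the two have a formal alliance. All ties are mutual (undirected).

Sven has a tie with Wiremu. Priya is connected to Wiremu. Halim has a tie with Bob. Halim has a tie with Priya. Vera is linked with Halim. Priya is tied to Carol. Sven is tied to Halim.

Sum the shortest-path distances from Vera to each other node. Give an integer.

13

Distances from Vera: Bob:2, Carol:3, Halim:1, Priya:2, Sven:2, Wiremu:3.
Sum = 2 + 3 + 1 + 2 + 2 + 3 = 13.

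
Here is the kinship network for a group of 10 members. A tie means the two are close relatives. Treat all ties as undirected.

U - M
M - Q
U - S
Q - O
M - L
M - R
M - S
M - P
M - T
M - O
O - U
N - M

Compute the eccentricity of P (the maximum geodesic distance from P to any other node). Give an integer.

2

Distances from P: L:2, M:1, N:2, O:2, Q:2, R:2, S:2, T:2, U:2.
The largest is 2 (to Q, U, S, N, O, R, T, and L), so the eccentricity of P is 2.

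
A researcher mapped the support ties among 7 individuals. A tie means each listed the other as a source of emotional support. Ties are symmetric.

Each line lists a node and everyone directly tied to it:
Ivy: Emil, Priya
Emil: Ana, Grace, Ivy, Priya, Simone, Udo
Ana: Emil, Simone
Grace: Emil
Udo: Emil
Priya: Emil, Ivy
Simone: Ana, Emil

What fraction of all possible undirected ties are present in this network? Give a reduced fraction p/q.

There are 8 edges and 7 nodes, so the maximum possible is C(7,2) = 21.
Density = 8/21.

8/21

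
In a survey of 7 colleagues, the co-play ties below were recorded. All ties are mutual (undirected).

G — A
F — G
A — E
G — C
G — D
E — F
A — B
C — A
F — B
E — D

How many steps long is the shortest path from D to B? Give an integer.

3

One shortest route is D – G – A – B, which uses 3 edges, and at distance 2 from D we only reach {A, C, F}, which does not include B. So d(D,B) = 3.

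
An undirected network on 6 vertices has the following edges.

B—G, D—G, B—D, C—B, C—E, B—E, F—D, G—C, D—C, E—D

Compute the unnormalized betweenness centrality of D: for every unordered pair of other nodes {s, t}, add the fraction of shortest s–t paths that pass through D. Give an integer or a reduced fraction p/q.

13/3

Pairs whose geodesics pass through D — C–F: 1; F–G: 1; F–B: 1; F–E: 1; G–E: 1/3.
All other pairs contribute 0.
Summing the contributions gives betweenness(D) = 13/3.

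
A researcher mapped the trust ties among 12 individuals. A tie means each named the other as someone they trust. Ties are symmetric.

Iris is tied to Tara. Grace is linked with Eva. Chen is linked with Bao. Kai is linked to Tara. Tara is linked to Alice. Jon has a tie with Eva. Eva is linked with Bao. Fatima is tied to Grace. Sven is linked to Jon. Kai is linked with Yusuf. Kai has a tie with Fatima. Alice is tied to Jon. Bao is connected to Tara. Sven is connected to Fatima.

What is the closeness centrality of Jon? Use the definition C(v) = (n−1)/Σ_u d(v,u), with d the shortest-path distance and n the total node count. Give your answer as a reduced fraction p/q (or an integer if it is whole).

11/24

Distances from Jon: Alice:1, Bao:2, Chen:3, Eva:1, Fatima:2, Grace:2, Iris:3, Kai:3, Sven:1, Tara:2, Yusuf:4. Sum = 24.
n = 12, so closeness = 11/24.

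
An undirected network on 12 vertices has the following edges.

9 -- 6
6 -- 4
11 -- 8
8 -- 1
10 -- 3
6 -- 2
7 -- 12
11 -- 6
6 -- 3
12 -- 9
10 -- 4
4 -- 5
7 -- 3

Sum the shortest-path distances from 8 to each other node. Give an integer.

32

Distances from 8: 1:1, 2:3, 3:3, 4:3, 5:4, 6:2, 7:4, 9:3, 10:4, 11:1, 12:4.
Sum = 1 + 3 + 3 + 3 + 4 + 2 + 4 + 3 + 4 + 1 + 4 = 32.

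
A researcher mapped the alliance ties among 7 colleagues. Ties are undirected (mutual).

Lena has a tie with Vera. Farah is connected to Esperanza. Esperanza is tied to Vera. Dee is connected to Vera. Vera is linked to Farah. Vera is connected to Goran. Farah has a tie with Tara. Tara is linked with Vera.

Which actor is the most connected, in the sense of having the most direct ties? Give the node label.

Degrees — Dee:1, Esperanza:2, Farah:3, Goran:1, Lena:1, Tara:2, Vera:6.
The maximum is 6, attained only by Vera.

Vera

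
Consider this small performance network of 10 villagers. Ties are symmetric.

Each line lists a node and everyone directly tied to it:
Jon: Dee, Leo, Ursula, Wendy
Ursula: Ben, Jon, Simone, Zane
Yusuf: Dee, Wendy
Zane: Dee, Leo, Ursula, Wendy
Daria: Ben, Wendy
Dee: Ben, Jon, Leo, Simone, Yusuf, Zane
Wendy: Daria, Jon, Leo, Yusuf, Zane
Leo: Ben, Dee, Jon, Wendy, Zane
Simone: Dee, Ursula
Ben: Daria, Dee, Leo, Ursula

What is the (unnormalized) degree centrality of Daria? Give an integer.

Daria is directly tied to Ben and Wendy. That is 2 neighbors, so the degree of Daria is 2.

2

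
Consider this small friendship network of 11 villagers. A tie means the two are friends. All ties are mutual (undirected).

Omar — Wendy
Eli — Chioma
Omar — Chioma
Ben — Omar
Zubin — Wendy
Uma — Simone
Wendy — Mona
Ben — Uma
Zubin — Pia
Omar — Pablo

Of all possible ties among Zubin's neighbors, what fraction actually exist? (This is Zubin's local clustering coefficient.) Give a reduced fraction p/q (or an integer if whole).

0

Zubin's neighbors: Pia and Wendy (k = 2).
Possible neighbor pairs: C(2,2) = 1. Edges among them: none → e = 0.
Clustering(Zubin) = 0/1.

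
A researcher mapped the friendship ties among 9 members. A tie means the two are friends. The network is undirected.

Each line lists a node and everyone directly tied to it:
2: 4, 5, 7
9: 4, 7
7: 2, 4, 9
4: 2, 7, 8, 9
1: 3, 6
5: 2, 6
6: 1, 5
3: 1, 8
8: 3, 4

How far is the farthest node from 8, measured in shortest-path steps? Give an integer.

Distances from 8: 1:2, 2:2, 3:1, 4:1, 5:3, 6:3, 7:2, 9:2.
The largest is 3 (to 6 and 5), so the eccentricity of 8 is 3.

3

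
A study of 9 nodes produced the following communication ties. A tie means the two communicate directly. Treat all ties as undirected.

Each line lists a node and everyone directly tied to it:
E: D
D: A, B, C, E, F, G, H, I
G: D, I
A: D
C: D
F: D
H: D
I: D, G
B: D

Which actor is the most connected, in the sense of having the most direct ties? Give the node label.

Degrees — A:1, B:1, C:1, D:8, E:1, F:1, G:2, H:1, I:2.
The maximum is 8, attained only by D.

D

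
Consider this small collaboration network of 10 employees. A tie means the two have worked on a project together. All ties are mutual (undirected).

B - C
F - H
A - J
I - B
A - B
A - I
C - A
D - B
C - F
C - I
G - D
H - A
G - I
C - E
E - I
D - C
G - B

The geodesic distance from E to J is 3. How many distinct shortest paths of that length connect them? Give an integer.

The shortest distance is 3. The length-3 paths are: E–C–A–J; E–I–A–J.
That gives 2 distinct shortest paths.

2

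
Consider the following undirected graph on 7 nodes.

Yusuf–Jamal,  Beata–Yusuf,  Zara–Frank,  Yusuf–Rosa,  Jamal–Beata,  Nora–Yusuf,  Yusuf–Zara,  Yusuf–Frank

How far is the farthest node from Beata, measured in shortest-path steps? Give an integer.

2

Distances from Beata: Frank:2, Jamal:1, Nora:2, Rosa:2, Yusuf:1, Zara:2.
The largest is 2 (to Frank, Zara, Rosa, and Nora), so the eccentricity of Beata is 2.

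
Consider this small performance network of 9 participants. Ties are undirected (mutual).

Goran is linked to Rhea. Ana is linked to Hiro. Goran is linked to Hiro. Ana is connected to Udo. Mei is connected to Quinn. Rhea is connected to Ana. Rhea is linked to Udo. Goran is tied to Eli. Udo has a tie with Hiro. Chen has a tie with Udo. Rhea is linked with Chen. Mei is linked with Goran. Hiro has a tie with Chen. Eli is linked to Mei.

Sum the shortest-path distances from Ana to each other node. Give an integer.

Distances from Ana: Chen:2, Eli:3, Goran:2, Hiro:1, Mei:3, Quinn:4, Rhea:1, Udo:1.
Sum = 2 + 3 + 2 + 1 + 3 + 4 + 1 + 1 = 17.

17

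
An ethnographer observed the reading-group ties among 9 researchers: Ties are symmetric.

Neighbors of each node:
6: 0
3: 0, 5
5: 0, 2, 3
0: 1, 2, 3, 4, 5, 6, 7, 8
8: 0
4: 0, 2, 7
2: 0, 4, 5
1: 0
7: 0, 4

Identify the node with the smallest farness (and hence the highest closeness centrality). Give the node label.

Farness (sum of distances to all others) for each node — 0:8, 1:15, 2:13, 3:14, 4:13, 5:13, 6:15, 7:14, 8:15.
The smallest farness is 8, for 0, so 0 has the highest closeness.

0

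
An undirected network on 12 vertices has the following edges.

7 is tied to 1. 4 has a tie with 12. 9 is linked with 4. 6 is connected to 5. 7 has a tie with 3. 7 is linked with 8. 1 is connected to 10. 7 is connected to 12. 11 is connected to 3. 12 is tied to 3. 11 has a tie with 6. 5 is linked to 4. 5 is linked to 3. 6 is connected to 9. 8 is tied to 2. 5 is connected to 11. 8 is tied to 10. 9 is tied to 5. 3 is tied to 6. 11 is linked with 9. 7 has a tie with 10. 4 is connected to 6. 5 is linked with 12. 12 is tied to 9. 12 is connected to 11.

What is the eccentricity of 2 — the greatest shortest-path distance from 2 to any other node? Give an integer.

Distances from 2: 1:3, 3:3, 4:4, 5:4, 6:4, 7:2, 8:1, 9:4, 10:2, 11:4, 12:3.
The largest is 4 (to 6, 5, 11, 9, and 4), so the eccentricity of 2 is 4.

4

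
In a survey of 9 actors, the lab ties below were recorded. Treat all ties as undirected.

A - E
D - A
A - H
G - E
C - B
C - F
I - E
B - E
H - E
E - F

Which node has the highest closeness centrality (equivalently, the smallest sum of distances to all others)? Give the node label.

E

Farness (sum of distances to all others) for each node — A:14, B:15, C:20, D:21, E:10, F:15, G:17, H:15, I:17.
The smallest farness is 10, for E, so E has the highest closeness.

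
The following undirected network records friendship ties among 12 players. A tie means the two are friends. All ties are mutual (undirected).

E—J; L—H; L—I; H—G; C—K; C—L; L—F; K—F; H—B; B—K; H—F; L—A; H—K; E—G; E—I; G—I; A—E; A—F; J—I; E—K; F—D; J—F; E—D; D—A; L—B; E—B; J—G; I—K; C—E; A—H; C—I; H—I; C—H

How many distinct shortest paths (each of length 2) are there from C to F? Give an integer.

The shortest distance is 2. The length-2 paths are: C–L–F; C–H–F; C–K–F.
That gives 3 distinct shortest paths.

3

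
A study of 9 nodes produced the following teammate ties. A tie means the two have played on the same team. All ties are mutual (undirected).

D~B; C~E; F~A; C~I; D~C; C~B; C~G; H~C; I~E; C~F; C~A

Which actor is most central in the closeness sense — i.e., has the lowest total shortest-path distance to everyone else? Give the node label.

C

Farness (sum of distances to all others) for each node — A:14, B:14, C:8, D:14, E:14, F:14, G:15, H:15, I:14.
The smallest farness is 8, for C, so C has the highest closeness.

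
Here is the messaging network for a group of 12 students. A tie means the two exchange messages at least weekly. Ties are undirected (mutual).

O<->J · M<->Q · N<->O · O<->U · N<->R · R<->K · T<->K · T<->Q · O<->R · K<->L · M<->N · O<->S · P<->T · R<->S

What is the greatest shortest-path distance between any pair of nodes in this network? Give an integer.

Eccentricity of each node (its greatest distance to any other): J:5, K:3, L:4, M:4, N:4, O:4, P:5, Q:4, R:3, S:4, T:4, U:5.
The maximum eccentricity is 5, realized for instance by the pair U–P via U – O – R – K – T – P. So the diameter is 5.

5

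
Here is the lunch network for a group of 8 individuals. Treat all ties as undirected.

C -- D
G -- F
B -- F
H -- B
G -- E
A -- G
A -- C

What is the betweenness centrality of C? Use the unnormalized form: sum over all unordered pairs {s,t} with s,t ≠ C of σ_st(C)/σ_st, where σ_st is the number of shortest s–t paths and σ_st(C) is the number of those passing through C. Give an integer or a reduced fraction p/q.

6

Pairs whose geodesics pass through C — A–D: 1; E–D: 1; B–D: 1; F–D: 1; G–D: 1; H–D: 1.
All other pairs contribute 0.
Summing the contributions gives betweenness(C) = 6.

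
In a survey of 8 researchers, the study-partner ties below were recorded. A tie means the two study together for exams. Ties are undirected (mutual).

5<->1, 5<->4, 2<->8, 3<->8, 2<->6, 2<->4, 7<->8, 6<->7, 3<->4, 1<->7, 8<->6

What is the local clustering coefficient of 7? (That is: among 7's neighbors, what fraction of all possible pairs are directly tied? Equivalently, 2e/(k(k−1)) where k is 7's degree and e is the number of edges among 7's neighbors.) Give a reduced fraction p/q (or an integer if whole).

7's neighbors: 1, 6, and 8 (k = 3).
Possible neighbor pairs: C(3,2) = 3. Edges among them: 6–8 → e = 1.
Clustering(7) = 1/3.

1/3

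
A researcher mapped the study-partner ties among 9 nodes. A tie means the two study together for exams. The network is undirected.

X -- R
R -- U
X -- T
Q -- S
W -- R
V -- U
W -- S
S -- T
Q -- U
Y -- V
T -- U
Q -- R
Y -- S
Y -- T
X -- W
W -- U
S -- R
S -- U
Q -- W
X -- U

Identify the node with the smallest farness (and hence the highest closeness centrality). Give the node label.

U

Farness (sum of distances to all others) for each node — Q:12, R:11, S:10, T:12, U:9, V:14, W:11, X:12, Y:13.
The smallest farness is 9, for U, so U has the highest closeness.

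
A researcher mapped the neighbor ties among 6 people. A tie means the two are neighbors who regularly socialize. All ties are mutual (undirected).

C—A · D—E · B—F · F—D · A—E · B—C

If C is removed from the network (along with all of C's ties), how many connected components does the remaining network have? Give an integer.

C's neighbors (A and B) remain reachable from one another through other ties, so the rest of the network stays in one piece.

1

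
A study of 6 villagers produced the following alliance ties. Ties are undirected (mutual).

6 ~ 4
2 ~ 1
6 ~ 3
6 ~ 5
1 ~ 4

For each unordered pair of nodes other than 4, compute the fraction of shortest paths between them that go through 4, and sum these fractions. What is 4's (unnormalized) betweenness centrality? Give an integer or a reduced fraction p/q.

6

Pairs whose geodesics pass through 4 — 2–5: 1; 2–6: 1; 2–3: 1; 1–5: 1; 1–6: 1; 1–3: 1.
All other pairs contribute 0.
Summing the contributions gives betweenness(4) = 6.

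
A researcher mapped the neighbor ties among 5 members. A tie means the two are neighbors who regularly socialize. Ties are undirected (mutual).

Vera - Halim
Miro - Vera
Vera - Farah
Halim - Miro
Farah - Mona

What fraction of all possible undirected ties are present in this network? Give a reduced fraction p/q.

There are 5 edges and 5 nodes, so the maximum possible is C(5,2) = 10.
Density = 5/10 = 1/2.

1/2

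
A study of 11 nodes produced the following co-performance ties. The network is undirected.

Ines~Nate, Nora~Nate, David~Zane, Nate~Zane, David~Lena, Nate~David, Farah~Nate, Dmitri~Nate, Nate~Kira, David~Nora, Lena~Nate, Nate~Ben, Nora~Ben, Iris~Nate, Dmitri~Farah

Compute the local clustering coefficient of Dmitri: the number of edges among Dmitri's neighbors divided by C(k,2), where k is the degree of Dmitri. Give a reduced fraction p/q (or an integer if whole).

Dmitri's neighbors: Farah and Nate (k = 2).
Possible neighbor pairs: C(2,2) = 1. Edges among them: Farah–Nate → e = 1.
Clustering(Dmitri) = 1/1.

1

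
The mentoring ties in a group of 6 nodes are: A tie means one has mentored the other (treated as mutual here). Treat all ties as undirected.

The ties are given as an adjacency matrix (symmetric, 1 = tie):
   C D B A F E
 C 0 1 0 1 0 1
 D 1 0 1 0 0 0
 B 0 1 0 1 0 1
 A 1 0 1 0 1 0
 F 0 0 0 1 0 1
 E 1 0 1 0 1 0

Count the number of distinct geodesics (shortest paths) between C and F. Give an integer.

The shortest distance is 2. The length-2 paths are: C–A–F; C–E–F.
That gives 2 distinct shortest paths.

2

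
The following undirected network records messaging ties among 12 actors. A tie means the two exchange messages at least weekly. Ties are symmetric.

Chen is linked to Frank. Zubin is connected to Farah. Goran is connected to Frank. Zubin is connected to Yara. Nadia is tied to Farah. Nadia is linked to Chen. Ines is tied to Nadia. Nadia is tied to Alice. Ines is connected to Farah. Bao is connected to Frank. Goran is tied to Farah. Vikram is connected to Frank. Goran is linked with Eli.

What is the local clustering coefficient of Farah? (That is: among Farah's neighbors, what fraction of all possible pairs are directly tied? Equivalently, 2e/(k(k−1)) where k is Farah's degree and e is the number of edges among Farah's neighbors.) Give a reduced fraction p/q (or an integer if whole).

1/6

Farah's neighbors: Goran, Ines, Nadia, and Zubin (k = 4).
Possible neighbor pairs: C(4,2) = 6. Edges among them: Ines–Nadia → e = 1.
Clustering(Farah) = 1/6.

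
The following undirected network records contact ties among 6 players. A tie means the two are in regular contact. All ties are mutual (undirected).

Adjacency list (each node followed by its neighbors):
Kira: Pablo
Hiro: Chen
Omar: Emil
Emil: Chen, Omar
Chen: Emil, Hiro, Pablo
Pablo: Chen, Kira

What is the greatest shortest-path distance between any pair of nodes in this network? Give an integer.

4

Eccentricity of each node (its greatest distance to any other): Chen:2, Emil:3, Hiro:3, Kira:4, Omar:4, Pablo:3.
The maximum eccentricity is 4, realized for instance by the pair Omar–Kira via Omar – Emil – Chen – Pablo – Kira. So the diameter is 4.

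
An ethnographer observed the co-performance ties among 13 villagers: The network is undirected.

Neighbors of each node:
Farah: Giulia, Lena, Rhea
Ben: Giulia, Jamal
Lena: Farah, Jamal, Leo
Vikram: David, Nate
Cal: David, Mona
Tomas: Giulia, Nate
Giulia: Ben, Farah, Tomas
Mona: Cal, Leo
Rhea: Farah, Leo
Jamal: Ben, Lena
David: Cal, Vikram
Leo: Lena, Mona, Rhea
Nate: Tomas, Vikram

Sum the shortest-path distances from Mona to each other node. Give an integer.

Distances from Mona: Ben:4, Cal:1, David:2, Farah:3, Giulia:4, Jamal:3, Lena:2, Leo:1, Nate:4, Rhea:2, Tomas:5, Vikram:3.
Sum = 4 + 1 + 2 + 3 + 4 + 3 + 2 + 1 + 4 + 2 + 5 + 3 = 34.

34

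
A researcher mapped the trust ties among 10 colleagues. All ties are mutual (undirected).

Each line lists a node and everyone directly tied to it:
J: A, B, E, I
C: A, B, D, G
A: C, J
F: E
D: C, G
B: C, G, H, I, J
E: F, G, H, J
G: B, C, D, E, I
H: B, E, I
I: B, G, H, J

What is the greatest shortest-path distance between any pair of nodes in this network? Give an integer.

Eccentricity of each node (its greatest distance to any other): A:3, B:3, C:3, D:3, E:2, F:3, G:2, H:3, I:3, J:3.
The maximum eccentricity is 3, realized for instance by the pair I–F via I – J – E – F. So the diameter is 3.

3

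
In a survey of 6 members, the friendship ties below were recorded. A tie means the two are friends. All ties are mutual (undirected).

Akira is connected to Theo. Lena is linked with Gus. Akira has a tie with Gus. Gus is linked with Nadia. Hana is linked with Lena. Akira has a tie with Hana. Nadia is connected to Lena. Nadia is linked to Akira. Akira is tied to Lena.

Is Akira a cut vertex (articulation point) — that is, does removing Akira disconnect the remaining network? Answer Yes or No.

Removing Akira leaves {Gus, Hana, Lena, and Nadia} with no path to {Theo}, so the network splits into 2 components. Akira is a cut vertex.

Yes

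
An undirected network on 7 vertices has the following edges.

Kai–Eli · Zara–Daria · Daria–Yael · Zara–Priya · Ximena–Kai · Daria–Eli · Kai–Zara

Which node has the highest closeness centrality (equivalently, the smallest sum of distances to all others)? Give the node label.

Farness (sum of distances to all others) for each node — Daria:10, Eli:11, Kai:10, Priya:14, Ximena:15, Yael:15, Zara:9.
The smallest farness is 9, for Zara, so Zara has the highest closeness.

Zara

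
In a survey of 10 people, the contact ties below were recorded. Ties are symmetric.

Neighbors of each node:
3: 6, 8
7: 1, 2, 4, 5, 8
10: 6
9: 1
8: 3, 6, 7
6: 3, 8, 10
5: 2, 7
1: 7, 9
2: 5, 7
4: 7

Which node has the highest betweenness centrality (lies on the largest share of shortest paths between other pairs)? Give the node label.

7

Unnormalized betweenness of each node: 1:8, 2:0, 3:0, 4:0, 5:0, 6:8, 7:28, 8:18, 9:0, 10:0.
7 has the largest value, 28, making it the main broker — the node through which the most shortest paths run.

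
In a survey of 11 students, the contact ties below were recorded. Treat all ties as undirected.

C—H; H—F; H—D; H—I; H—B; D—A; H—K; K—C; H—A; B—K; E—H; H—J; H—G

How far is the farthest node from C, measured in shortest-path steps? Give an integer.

2

Distances from C: A:2, B:2, D:2, E:2, F:2, G:2, H:1, I:2, J:2, K:1.
The largest is 2 (to F, A, I, D, J, B, E, and G), so the eccentricity of C is 2.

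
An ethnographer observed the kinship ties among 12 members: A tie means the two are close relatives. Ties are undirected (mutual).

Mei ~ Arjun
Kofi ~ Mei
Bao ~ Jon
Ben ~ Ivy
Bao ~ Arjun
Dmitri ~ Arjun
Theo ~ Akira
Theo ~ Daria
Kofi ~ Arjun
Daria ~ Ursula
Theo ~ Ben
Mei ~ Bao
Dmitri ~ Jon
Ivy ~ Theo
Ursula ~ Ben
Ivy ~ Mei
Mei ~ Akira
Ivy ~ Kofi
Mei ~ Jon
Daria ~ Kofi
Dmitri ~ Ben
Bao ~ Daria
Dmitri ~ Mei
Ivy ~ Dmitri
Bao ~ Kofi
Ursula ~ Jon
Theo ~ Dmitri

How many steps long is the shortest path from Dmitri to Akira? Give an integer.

One shortest route is Dmitri – Mei – Akira, which uses 2 edges, and Dmitri and Akira are not directly tied, so nothing shorter exists. So d(Dmitri,Akira) = 2.

2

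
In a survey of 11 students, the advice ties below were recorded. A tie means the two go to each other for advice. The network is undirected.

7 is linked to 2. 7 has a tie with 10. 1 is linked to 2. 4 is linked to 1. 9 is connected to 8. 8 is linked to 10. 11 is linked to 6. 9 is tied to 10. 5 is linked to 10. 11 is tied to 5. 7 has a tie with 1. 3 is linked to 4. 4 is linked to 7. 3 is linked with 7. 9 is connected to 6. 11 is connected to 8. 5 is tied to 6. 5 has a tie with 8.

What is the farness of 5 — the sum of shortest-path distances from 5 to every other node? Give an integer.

Distances from 5: 1:3, 2:3, 3:3, 4:3, 6:1, 7:2, 8:1, 9:2, 10:1, 11:1.
Sum = 3 + 3 + 3 + 3 + 1 + 2 + 1 + 2 + 1 + 1 = 20.

20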